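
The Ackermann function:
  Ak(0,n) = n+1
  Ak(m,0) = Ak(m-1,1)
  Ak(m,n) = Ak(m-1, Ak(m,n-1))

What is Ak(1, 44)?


Ak(1, 44) = Ak(0, Ak(1, 43))
  Ak(1, 43) = Ak(0, Ak(1, 42))
    Ak(1, 42) = Ak(0, Ak(1, 41))
      Ak(1, 41) = Ak(0, Ak(1, 40))
        Ak(1, 40) = Ak(0, Ak(1, 39))
          Ak(1, 39) = Ak(0, Ak(1, 38))
          Ak(1, 38) = Ak(0, Ak(1, 37))
          Ak(1, 37) = Ak(0, Ak(1, 36))
          Ak(1, 36) = Ak(0, Ak(1, 35))
          Ak(1, 35) = Ak(0, Ak(1, 34))
          Ak(1, 34) = Ak(0, Ak(1, 33))
          Ak(1, 33) = Ak(0, Ak(1, 32))
          Ak(1, 32) = Ak(0, Ak(1, 31))
          Ak(1, 31) = Ak(0, Ak(1, 30))
          Ak(1, 30) = Ak(0, Ak(1, 29))
          Ak(1, 29) = Ak(0, Ak(1, 28))
          Ak(1, 28) = Ak(0, Ak(1, 27))
          Ak(1, 27) = Ak(0, Ak(1, 26))
          Ak(1, 26) = Ak(0, Ak(1, 25))
          Ak(1, 25) = Ak(0, Ak(1, 24))
          Ak(1, 24) = Ak(0, Ak(1, 23))
          Ak(1, 23) = Ak(0, Ak(1, 22))
          Ak(1, 22) = Ak(0, Ak(1, 21))
          Ak(1, 21) = Ak(0, Ak(1, 20))
          Ak(1, 20) = Ak(0, Ak(1, 19))
... (trace truncated)
Result: Ak(1, 44) = 46

46


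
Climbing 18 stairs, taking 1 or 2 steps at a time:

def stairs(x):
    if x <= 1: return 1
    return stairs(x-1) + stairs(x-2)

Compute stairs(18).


Building up from base cases:
stairs(0) = 1
stairs(1) = 1
stairs(2) = stairs(1) + stairs(0) = 1 + 1 = 2
stairs(3) = stairs(2) + stairs(1) = 2 + 1 = 3
stairs(4) = stairs(3) + stairs(2) = 3 + 2 = 5
stairs(5) = stairs(4) + stairs(3) = 5 + 3 = 8
stairs(6) = stairs(5) + stairs(4) = 8 + 5 = 13
stairs(7) = stairs(6) + stairs(5) = 13 + 8 = 21
stairs(8) = stairs(7) + stairs(6) = 21 + 13 = 34
stairs(9) = stairs(8) + stairs(7) = 34 + 21 = 55
stairs(10) = stairs(9) + stairs(8) = 55 + 34 = 89
stairs(11) = stairs(10) + stairs(9) = 89 + 55 = 144
stairs(12) = stairs(11) + stairs(10) = 144 + 89 = 233
stairs(13) = stairs(12) + stairs(11) = 233 + 144 = 377
stairs(14) = stairs(13) + stairs(12) = 377 + 233 = 610
stairs(15) = stairs(14) + stairs(13) = 610 + 377 = 987
stairs(16) = stairs(15) + stairs(14) = 987 + 610 = 1597
stairs(17) = stairs(16) + stairs(15) = 1597 + 987 = 2584
stairs(18) = stairs(17) + stairs(16) = 2584 + 1597 = 4181

4181


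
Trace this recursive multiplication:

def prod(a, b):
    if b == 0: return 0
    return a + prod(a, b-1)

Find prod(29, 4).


prod(29, 4) = 29 + prod(29, 3)
prod(29, 3) = 29 + prod(29, 2)
prod(29, 2) = 29 + prod(29, 1)
prod(29, 1) = 29 + prod(29, 0)
prod(29, 0) = 0  (base case)
Total: 29 + 29 + 29 + 29 + 0 = 116

116


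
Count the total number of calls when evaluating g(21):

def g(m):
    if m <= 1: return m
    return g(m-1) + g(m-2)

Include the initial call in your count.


Let C(n) = total calls for g(n)
C(0) = 1, C(1) = 1
C(2) = 1 + C(1) + C(0) = 1 + 1 + 1 = 3
C(3) = 1 + C(2) + C(1) = 1 + 3 + 1 = 5
C(4) = 1 + C(3) + C(2) = 1 + 5 + 3 = 9
C(5) = 1 + C(4) + C(3) = 1 + 9 + 5 = 15
C(6) = 1 + C(5) + C(4) = 1 + 15 + 9 = 25
C(7) = 1 + C(6) + C(5) = 1 + 25 + 15 = 41
C(8) = 1 + C(7) + C(6) = 1 + 41 + 25 = 67
C(9) = 1 + C(8) + C(7) = 1 + 67 + 41 = 109
C(10) = 1 + C(9) + C(8) = 1 + 109 + 67 = 177
C(11) = 1 + C(10) + C(9) = 1 + 177 + 109 = 287
C(12) = 1 + C(11) + C(10) = 1 + 287 + 177 = 465
C(13) = 1 + C(12) + C(11) = 1 + 465 + 287 = 753
C(14) = 1 + C(13) + C(12) = 1 + 753 + 465 = 1219
C(15) = 1 + C(14) + C(13) = 1 + 1219 + 753 = 1973
C(16) = 1 + C(15) + C(14) = 1 + 1973 + 1219 = 3193
C(17) = 1 + C(16) + C(15) = 1 + 3193 + 1973 = 5167
C(18) = 1 + C(17) + C(16) = 1 + 5167 + 3193 = 8361
C(19) = 1 + C(18) + C(17) = 1 + 8361 + 5167 = 13529
C(20) = 1 + C(19) + C(18) = 1 + 13529 + 8361 = 21891
C(21) = 1 + C(20) + C(19) = 1 + 21891 + 13529 = 35421

35421


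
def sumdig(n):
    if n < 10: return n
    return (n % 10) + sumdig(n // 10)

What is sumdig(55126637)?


sumdig(55126637) = 7 + sumdig(5512663)
sumdig(5512663) = 3 + sumdig(551266)
sumdig(551266) = 6 + sumdig(55126)
sumdig(55126) = 6 + sumdig(5512)
sumdig(5512) = 2 + sumdig(551)
sumdig(551) = 1 + sumdig(55)
sumdig(55) = 5 + sumdig(5)
sumdig(5) = 5  (base case)
Total: 7 + 3 + 6 + 6 + 2 + 1 + 5 + 5 = 35

35


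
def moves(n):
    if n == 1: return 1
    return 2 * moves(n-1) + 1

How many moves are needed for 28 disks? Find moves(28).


moves(28) = 2 * moves(27) + 1
moves(27) = 2 * moves(26) + 1
moves(26) = 2 * moves(25) + 1
moves(25) = 2 * moves(24) + 1
moves(24) = 2 * moves(23) + 1
moves(23) = 2 * moves(22) + 1
moves(22) = 2 * moves(21) + 1
moves(21) = 2 * moves(20) + 1
moves(20) = 2 * moves(19) + 1
moves(19) = 2 * moves(18) + 1
moves(18) = 2 * moves(17) + 1
moves(17) = 2 * moves(16) + 1
moves(16) = 2 * moves(15) + 1
moves(15) = 2 * moves(14) + 1
moves(14) = 2 * moves(13) + 1
moves(13) = 2 * moves(12) + 1
moves(12) = 2 * moves(11) + 1
moves(11) = 2 * moves(10) + 1
moves(10) = 2 * moves(9) + 1
moves(9) = 2 * moves(8) + 1
moves(8) = 2 * moves(7) + 1
moves(7) = 2 * moves(6) + 1
moves(6) = 2 * moves(5) + 1
moves(5) = 2 * moves(4) + 1
moves(4) = 2 * moves(3) + 1
moves(3) = 2 * moves(2) + 1
moves(2) = 2 * moves(1) + 1
moves(1) = 1  (base case)
moves(2) = 2 * 1 + 1 = 3
moves(3) = 2 * 3 + 1 = 7
moves(4) = 2 * 7 + 1 = 15
moves(5) = 2 * 15 + 1 = 31
moves(6) = 2 * 31 + 1 = 63
moves(7) = 2 * 63 + 1 = 127
moves(8) = 2 * 127 + 1 = 255
moves(9) = 2 * 255 + 1 = 511
moves(10) = 2 * 511 + 1 = 1023
moves(11) = 2 * 1023 + 1 = 2047
moves(12) = 2 * 2047 + 1 = 4095
moves(13) = 2 * 4095 + 1 = 8191
moves(14) = 2 * 8191 + 1 = 16383
moves(15) = 2 * 16383 + 1 = 32767
moves(16) = 2 * 32767 + 1 = 65535
moves(17) = 2 * 65535 + 1 = 131071
moves(18) = 2 * 131071 + 1 = 262143
moves(19) = 2 * 262143 + 1 = 524287
moves(20) = 2 * 524287 + 1 = 1048575
moves(21) = 2 * 1048575 + 1 = 2097151
moves(22) = 2 * 2097151 + 1 = 4194303
moves(23) = 2 * 4194303 + 1 = 8388607
moves(24) = 2 * 8388607 + 1 = 16777215
moves(25) = 2 * 16777215 + 1 = 33554431
moves(26) = 2 * 33554431 + 1 = 67108863
moves(27) = 2 * 67108863 + 1 = 134217727
moves(28) = 2 * 134217727 + 1 = 268435455

268435455


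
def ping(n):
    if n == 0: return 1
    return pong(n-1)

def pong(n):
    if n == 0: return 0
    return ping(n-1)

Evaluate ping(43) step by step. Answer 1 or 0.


ping(43) = pong(42)
pong(42) = ping(41)
ping(41) = pong(40)
pong(40) = ping(39)
ping(39) = pong(38)
pong(38) = ping(37)
ping(37) = pong(36)
pong(36) = ping(35)
ping(35) = pong(34)
pong(34) = ping(33)
ping(33) = pong(32)
pong(32) = ping(31)
ping(31) = pong(30)
pong(30) = ping(29)
ping(29) = pong(28)
pong(28) = ping(27)
ping(27) = pong(26)
pong(26) = ping(25)
ping(25) = pong(24)
pong(24) = ping(23)
ping(23) = pong(22)
pong(22) = ping(21)
ping(21) = pong(20)
pong(20) = ping(19)
ping(19) = pong(18)
pong(18) = ping(17)
ping(17) = pong(16)
pong(16) = ping(15)
ping(15) = pong(14)
pong(14) = ping(13)
ping(13) = pong(12)
pong(12) = ping(11)
ping(11) = pong(10)
pong(10) = ping(9)
ping(9) = pong(8)
pong(8) = ping(7)
ping(7) = pong(6)
pong(6) = ping(5)
ping(5) = pong(4)
pong(4) = ping(3)
ping(3) = pong(2)
pong(2) = ping(1)
ping(1) = pong(0)
pong(0) = 0  (base case)
Result: 0

0


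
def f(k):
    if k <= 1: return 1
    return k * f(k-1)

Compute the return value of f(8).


f(8)
= 8 * f(7)
= 8 * 7 * f(6)
= 8 * 7 * 6 * f(5)
= 8 * 7 * 6 * 5 * f(4)
= 8 * 7 * 6 * 5 * 4 * f(3)
= 8 * 7 * 6 * 5 * 4 * 3 * f(2)
= 8 * 7 * 6 * 5 * 4 * 3 * 2 * f(1)
= 8 * 7 * 6 * 5 * 4 * 3 * 2 * 1
= 40320

40320


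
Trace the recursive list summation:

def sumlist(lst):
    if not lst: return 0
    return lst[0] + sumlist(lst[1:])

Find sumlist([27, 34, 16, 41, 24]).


sumlist([27, 34, 16, 41, 24]) = 27 + sumlist([34, 16, 41, 24])
sumlist([34, 16, 41, 24]) = 34 + sumlist([16, 41, 24])
sumlist([16, 41, 24]) = 16 + sumlist([41, 24])
sumlist([41, 24]) = 41 + sumlist([24])
sumlist([24]) = 24 + sumlist([])
sumlist([]) = 0  (base case)
Total: 27 + 34 + 16 + 41 + 24 + 0 = 142

142


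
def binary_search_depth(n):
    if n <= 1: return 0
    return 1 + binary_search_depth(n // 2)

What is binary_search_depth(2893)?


2893 / 2 = 1446
1446 / 2 = 723
723 / 2 = 361
361 / 2 = 180
180 / 2 = 90
90 / 2 = 45
45 / 2 = 22
22 / 2 = 11
11 / 2 = 5
5 / 2 = 2
2 / 2 = 1
Reached 1 after 11 halvings

11


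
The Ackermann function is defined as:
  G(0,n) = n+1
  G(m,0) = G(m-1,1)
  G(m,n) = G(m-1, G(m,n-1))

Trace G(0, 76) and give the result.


G(0, 76) = 77
Result: G(0, 76) = 77

77


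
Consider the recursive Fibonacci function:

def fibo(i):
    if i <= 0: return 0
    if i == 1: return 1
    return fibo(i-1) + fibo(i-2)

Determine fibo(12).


Computing fibo(12) bottom-up:
fibo(0) = 0
fibo(1) = 1
fibo(2) = fibo(1) + fibo(0) = 1 + 0 = 1
fibo(3) = fibo(2) + fibo(1) = 1 + 1 = 2
fibo(4) = fibo(3) + fibo(2) = 2 + 1 = 3
fibo(5) = fibo(4) + fibo(3) = 3 + 2 = 5
fibo(6) = fibo(5) + fibo(4) = 5 + 3 = 8
fibo(7) = fibo(6) + fibo(5) = 8 + 5 = 13
fibo(8) = fibo(7) + fibo(6) = 13 + 8 = 21
fibo(9) = fibo(8) + fibo(7) = 21 + 13 = 34
fibo(10) = fibo(9) + fibo(8) = 34 + 21 = 55
fibo(11) = fibo(10) + fibo(9) = 55 + 34 = 89
fibo(12) = fibo(11) + fibo(10) = 89 + 55 = 144

144


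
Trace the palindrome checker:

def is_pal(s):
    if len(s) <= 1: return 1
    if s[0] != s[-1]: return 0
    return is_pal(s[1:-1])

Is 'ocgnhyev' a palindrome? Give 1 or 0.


is_pal('ocgnhyev'): s[0]='o' != s[-1]='v' -> return 0
Result: 0 (not a palindrome)

0


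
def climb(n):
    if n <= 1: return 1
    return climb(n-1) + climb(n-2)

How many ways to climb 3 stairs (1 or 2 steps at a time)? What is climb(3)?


Building up from base cases:
climb(0) = 1
climb(1) = 1
climb(2) = climb(1) + climb(0) = 1 + 1 = 2
climb(3) = climb(2) + climb(1) = 2 + 1 = 3

3


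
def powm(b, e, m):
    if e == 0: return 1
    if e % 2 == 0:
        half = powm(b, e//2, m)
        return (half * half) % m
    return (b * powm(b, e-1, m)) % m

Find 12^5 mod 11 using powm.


powm(12, 5, 11): e is odd, compute powm(12, 4, 11)
  powm(12, 4, 11): e is even, compute powm(12, 2, 11)
    powm(12, 2, 11): e is even, compute powm(12, 1, 11)
      powm(12, 1, 11): e is odd, compute powm(12, 0, 11)
        powm(12, 0, 11) = 1
      (12 * 1) % 11 = 1
    half=1, (1*1) % 11 = 1
  half=1, (1*1) % 11 = 1
(12 * 1) % 11 = 1

1


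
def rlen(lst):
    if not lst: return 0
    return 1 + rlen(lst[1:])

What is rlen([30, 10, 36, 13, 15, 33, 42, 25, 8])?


rlen([30, 10, 36, 13, 15, 33, 42, 25, 8]) = 1 + rlen([10, 36, 13, 15, 33, 42, 25, 8])
rlen([10, 36, 13, 15, 33, 42, 25, 8]) = 1 + rlen([36, 13, 15, 33, 42, 25, 8])
rlen([36, 13, 15, 33, 42, 25, 8]) = 1 + rlen([13, 15, 33, 42, 25, 8])
rlen([13, 15, 33, 42, 25, 8]) = 1 + rlen([15, 33, 42, 25, 8])
rlen([15, 33, 42, 25, 8]) = 1 + rlen([33, 42, 25, 8])
rlen([33, 42, 25, 8]) = 1 + rlen([42, 25, 8])
rlen([42, 25, 8]) = 1 + rlen([25, 8])
rlen([25, 8]) = 1 + rlen([8])
rlen([8]) = 1 + rlen([])
rlen([]) = 0  (base case)
Unwinding: 1 + 1 + 1 + 1 + 1 + 1 + 1 + 1 + 1 + 0 = 9

9


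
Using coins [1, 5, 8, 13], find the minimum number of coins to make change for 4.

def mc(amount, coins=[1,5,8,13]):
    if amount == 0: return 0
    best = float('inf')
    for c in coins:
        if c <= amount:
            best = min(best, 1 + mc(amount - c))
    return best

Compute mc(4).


Building up with DP:
mc(0) = 0
mc(1) = min(1+mc(0)=1+0=1) = 1
mc(2) = min(1+mc(1)=1+1=2) = 2
mc(3) = min(1+mc(2)=1+2=3) = 3
mc(4) = min(1+mc(3)=1+3=4) = 4

4


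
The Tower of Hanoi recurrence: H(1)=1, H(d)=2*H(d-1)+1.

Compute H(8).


H(8) = 2 * H(7) + 1
H(7) = 2 * H(6) + 1
H(6) = 2 * H(5) + 1
H(5) = 2 * H(4) + 1
H(4) = 2 * H(3) + 1
H(3) = 2 * H(2) + 1
H(2) = 2 * H(1) + 1
H(1) = 1  (base case)
H(2) = 2 * 1 + 1 = 3
H(3) = 2 * 3 + 1 = 7
H(4) = 2 * 7 + 1 = 15
H(5) = 2 * 15 + 1 = 31
H(6) = 2 * 31 + 1 = 63
H(7) = 2 * 63 + 1 = 127
H(8) = 2 * 127 + 1 = 255

255


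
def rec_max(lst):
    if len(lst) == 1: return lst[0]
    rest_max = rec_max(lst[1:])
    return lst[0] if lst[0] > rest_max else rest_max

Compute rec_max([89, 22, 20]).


rec_max([89, 22, 20]): compare 89 with rec_max([22, 20])
rec_max([22, 20]): compare 22 with rec_max([20])
rec_max([20]) = 20  (base case)
Compare 22 with 20 -> 22
Compare 89 with 22 -> 89

89


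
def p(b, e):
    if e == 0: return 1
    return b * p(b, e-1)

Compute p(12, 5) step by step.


p(12, 5)
= 12 * p(12, 4)
= 12 * 12 * p(12, 3)
= 12 * 12 * 12 * p(12, 2)
= 12 * 12 * 12 * 12 * p(12, 1)
= 12 * 12 * 12 * 12 * 12 * p(12, 0)
= 12 * 12 * 12 * 12 * 12 * 1
= 248832

248832


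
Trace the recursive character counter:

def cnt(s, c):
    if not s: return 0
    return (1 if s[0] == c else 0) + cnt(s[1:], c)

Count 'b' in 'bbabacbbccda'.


s[0]='b' == 'b' -> 1
s[0]='b' == 'b' -> 1
s[0]='a' != 'b' -> 0
s[0]='b' == 'b' -> 1
s[0]='a' != 'b' -> 0
s[0]='c' != 'b' -> 0
s[0]='b' == 'b' -> 1
s[0]='b' == 'b' -> 1
s[0]='c' != 'b' -> 0
s[0]='c' != 'b' -> 0
s[0]='d' != 'b' -> 0
s[0]='a' != 'b' -> 0
Sum: 1 + 1 + 0 + 1 + 0 + 0 + 1 + 1 + 0 + 0 + 0 + 0 = 5

5


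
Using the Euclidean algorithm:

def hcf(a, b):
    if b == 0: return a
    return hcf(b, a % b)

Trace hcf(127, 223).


hcf(127, 223) = hcf(223, 127)
hcf(223, 127) = hcf(127, 96)
hcf(127, 96) = hcf(96, 31)
hcf(96, 31) = hcf(31, 3)
hcf(31, 3) = hcf(3, 1)
hcf(3, 1) = hcf(1, 0)
hcf(1, 0) = 1  (base case)

1


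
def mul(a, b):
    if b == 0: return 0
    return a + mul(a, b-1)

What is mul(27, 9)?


mul(27, 9) = 27 + mul(27, 8)
mul(27, 8) = 27 + mul(27, 7)
mul(27, 7) = 27 + mul(27, 6)
mul(27, 6) = 27 + mul(27, 5)
mul(27, 5) = 27 + mul(27, 4)
mul(27, 4) = 27 + mul(27, 3)
mul(27, 3) = 27 + mul(27, 2)
mul(27, 2) = 27 + mul(27, 1)
mul(27, 1) = 27 + mul(27, 0)
mul(27, 0) = 0  (base case)
Total: 27 + 27 + 27 + 27 + 27 + 27 + 27 + 27 + 27 + 0 = 243

243


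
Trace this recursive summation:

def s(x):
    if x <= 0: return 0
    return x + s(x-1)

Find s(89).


s(89)
= 89 + 88 + 87 + 86 + 85 + 84 + 83 + 82 + 81 + 80 + 79 + 78 + 77 + 76 + 75 + 74 + 73 + 72 + 71 + 70 + 69 + 68 + 67 + 66 + 65 + 64 + 63 + 62 + 61 + 60 + 59 + 58 + 57 + 56 + 55 + 54 + 53 + 52 + 51 + 50 + 49 + 48 + 47 + 46 + 45 + 44 + 43 + 42 + 41 + 40 + 39 + 38 + 37 + 36 + 35 + 34 + 33 + 32 + 31 + 30 + 29 + 28 + 27 + 26 + 25 + 24 + 23 + 22 + 21 + 20 + 19 + 18 + 17 + 16 + 15 + 14 + 13 + 12 + 11 + 10 + 9 + 8 + 7 + 6 + 5 + 4 + 3 + 2 + 1 + s(0)
= 89 + 88 + 87 + 86 + 85 + 84 + 83 + 82 + 81 + 80 + 79 + 78 + 77 + 76 + 75 + 74 + 73 + 72 + 71 + 70 + 69 + 68 + 67 + 66 + 65 + 64 + 63 + 62 + 61 + 60 + 59 + 58 + 57 + 56 + 55 + 54 + 53 + 52 + 51 + 50 + 49 + 48 + 47 + 46 + 45 + 44 + 43 + 42 + 41 + 40 + 39 + 38 + 37 + 36 + 35 + 34 + 33 + 32 + 31 + 30 + 29 + 28 + 27 + 26 + 25 + 24 + 23 + 22 + 21 + 20 + 19 + 18 + 17 + 16 + 15 + 14 + 13 + 12 + 11 + 10 + 9 + 8 + 7 + 6 + 5 + 4 + 3 + 2 + 1 + 0
= 4005

4005


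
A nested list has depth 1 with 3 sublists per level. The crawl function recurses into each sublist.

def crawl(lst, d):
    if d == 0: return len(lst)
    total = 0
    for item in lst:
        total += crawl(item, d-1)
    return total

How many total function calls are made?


At depth 0 (root): 1 call
At depth 1: each of 1 parents calls crawl on 3 children = 3 calls
Total: 1 + 3 = 4

4


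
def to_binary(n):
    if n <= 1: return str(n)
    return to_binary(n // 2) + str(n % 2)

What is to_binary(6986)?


to_binary(6986) = to_binary(3493) + '0'
to_binary(3493) = to_binary(1746) + '1'
to_binary(1746) = to_binary(873) + '0'
to_binary(873) = to_binary(436) + '1'
to_binary(436) = to_binary(218) + '0'
to_binary(218) = to_binary(109) + '0'
to_binary(109) = to_binary(54) + '1'
to_binary(54) = to_binary(27) + '0'
to_binary(27) = to_binary(13) + '1'
to_binary(13) = to_binary(6) + '1'
to_binary(6) = to_binary(3) + '0'
to_binary(3) = to_binary(1) + '1'
to_binary(1) = '1'  (base case)
Concatenating: '1' + '1' + '0' + '1' + '1' + '0' + '1' + '0' + '0' + '1' + '0' + '1' + '0' = '1101101001010'

1101101001010


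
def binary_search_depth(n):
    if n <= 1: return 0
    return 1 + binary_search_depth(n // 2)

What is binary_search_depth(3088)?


3088 / 2 = 1544
1544 / 2 = 772
772 / 2 = 386
386 / 2 = 193
193 / 2 = 96
96 / 2 = 48
48 / 2 = 24
24 / 2 = 12
12 / 2 = 6
6 / 2 = 3
3 / 2 = 1
Reached 1 after 11 halvings

11


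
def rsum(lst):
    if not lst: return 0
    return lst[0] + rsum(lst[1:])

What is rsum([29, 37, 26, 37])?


rsum([29, 37, 26, 37]) = 29 + rsum([37, 26, 37])
rsum([37, 26, 37]) = 37 + rsum([26, 37])
rsum([26, 37]) = 26 + rsum([37])
rsum([37]) = 37 + rsum([])
rsum([]) = 0  (base case)
Total: 29 + 37 + 26 + 37 + 0 = 129

129


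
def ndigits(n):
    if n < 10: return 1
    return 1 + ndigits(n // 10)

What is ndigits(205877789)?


ndigits(205877789) = 1 + ndigits(20587778)
ndigits(20587778) = 1 + ndigits(2058777)
ndigits(2058777) = 1 + ndigits(205877)
ndigits(205877) = 1 + ndigits(20587)
ndigits(20587) = 1 + ndigits(2058)
ndigits(2058) = 1 + ndigits(205)
ndigits(205) = 1 + ndigits(20)
ndigits(20) = 1 + ndigits(2)
ndigits(2) = 1  (base case: 2 < 10)
Unwinding: 1 + 1 + 1 + 1 + 1 + 1 + 1 + 1 + 1 = 9

9


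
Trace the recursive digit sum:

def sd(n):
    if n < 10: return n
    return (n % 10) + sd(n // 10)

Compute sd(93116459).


sd(93116459) = 9 + sd(9311645)
sd(9311645) = 5 + sd(931164)
sd(931164) = 4 + sd(93116)
sd(93116) = 6 + sd(9311)
sd(9311) = 1 + sd(931)
sd(931) = 1 + sd(93)
sd(93) = 3 + sd(9)
sd(9) = 9  (base case)
Total: 9 + 5 + 4 + 6 + 1 + 1 + 3 + 9 = 38

38


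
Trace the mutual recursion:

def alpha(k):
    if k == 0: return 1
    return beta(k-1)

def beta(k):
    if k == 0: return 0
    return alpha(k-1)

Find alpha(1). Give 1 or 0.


alpha(1) = beta(0)
beta(0) = 0  (base case)
Result: 0

0


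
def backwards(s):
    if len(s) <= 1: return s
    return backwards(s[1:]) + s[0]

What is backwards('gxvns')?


backwards('gxvns') = backwards('xvns') + 'g'
backwards('xvns') = backwards('vns') + 'x'
backwards('vns') = backwards('ns') + 'v'
backwards('ns') = backwards('s') + 'n'
backwards('s') = 's'  (base case)
Concatenating: 's' + 'n' + 'v' + 'x' + 'g' = 'snvxg'

snvxg


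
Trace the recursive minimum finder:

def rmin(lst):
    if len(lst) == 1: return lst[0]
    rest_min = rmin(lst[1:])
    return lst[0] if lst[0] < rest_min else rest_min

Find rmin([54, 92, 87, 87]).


rmin([54, 92, 87, 87]): compare 54 with rmin([92, 87, 87])
rmin([92, 87, 87]): compare 92 with rmin([87, 87])
rmin([87, 87]): compare 87 with rmin([87])
rmin([87]) = 87  (base case)
Compare 87 with 87 -> 87
Compare 92 with 87 -> 87
Compare 54 with 87 -> 54

54


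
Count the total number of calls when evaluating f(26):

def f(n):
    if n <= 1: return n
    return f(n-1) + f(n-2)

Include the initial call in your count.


Let C(n) = total calls for f(n)
C(0) = 1, C(1) = 1
C(2) = 1 + C(1) + C(0) = 1 + 1 + 1 = 3
C(3) = 1 + C(2) + C(1) = 1 + 3 + 1 = 5
C(4) = 1 + C(3) + C(2) = 1 + 5 + 3 = 9
C(5) = 1 + C(4) + C(3) = 1 + 9 + 5 = 15
C(6) = 1 + C(5) + C(4) = 1 + 15 + 9 = 25
C(7) = 1 + C(6) + C(5) = 1 + 25 + 15 = 41
C(8) = 1 + C(7) + C(6) = 1 + 41 + 25 = 67
C(9) = 1 + C(8) + C(7) = 1 + 67 + 41 = 109
C(10) = 1 + C(9) + C(8) = 1 + 109 + 67 = 177
C(11) = 1 + C(10) + C(9) = 1 + 177 + 109 = 287
C(12) = 1 + C(11) + C(10) = 1 + 287 + 177 = 465
C(13) = 1 + C(12) + C(11) = 1 + 465 + 287 = 753
C(14) = 1 + C(13) + C(12) = 1 + 753 + 465 = 1219
C(15) = 1 + C(14) + C(13) = 1 + 1219 + 753 = 1973
C(16) = 1 + C(15) + C(14) = 1 + 1973 + 1219 = 3193
C(17) = 1 + C(16) + C(15) = 1 + 3193 + 1973 = 5167
C(18) = 1 + C(17) + C(16) = 1 + 5167 + 3193 = 8361
C(19) = 1 + C(18) + C(17) = 1 + 8361 + 5167 = 13529
C(20) = 1 + C(19) + C(18) = 1 + 13529 + 8361 = 21891
C(21) = 1 + C(20) + C(19) = 1 + 21891 + 13529 = 35421
C(22) = 1 + C(21) + C(20) = 1 + 35421 + 21891 = 57313
C(23) = 1 + C(22) + C(21) = 1 + 57313 + 35421 = 92735
C(24) = 1 + C(23) + C(22) = 1 + 92735 + 57313 = 150049
C(25) = 1 + C(24) + C(23) = 1 + 150049 + 92735 = 242785
C(26) = 1 + C(25) + C(24) = 1 + 242785 + 150049 = 392835

392835


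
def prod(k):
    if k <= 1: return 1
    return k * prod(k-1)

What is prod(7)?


prod(7)
= 7 * prod(6)
= 7 * 6 * prod(5)
= 7 * 6 * 5 * prod(4)
= 7 * 6 * 5 * 4 * prod(3)
= 7 * 6 * 5 * 4 * 3 * prod(2)
= 7 * 6 * 5 * 4 * 3 * 2 * prod(1)
= 7 * 6 * 5 * 4 * 3 * 2 * 1
= 5040

5040


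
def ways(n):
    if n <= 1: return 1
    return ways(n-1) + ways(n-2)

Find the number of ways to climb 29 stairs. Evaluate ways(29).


Building up from base cases:
ways(0) = 1
ways(1) = 1
ways(2) = ways(1) + ways(0) = 1 + 1 = 2
ways(3) = ways(2) + ways(1) = 2 + 1 = 3
ways(4) = ways(3) + ways(2) = 3 + 2 = 5
ways(5) = ways(4) + ways(3) = 5 + 3 = 8
ways(6) = ways(5) + ways(4) = 8 + 5 = 13
ways(7) = ways(6) + ways(5) = 13 + 8 = 21
ways(8) = ways(7) + ways(6) = 21 + 13 = 34
ways(9) = ways(8) + ways(7) = 34 + 21 = 55
ways(10) = ways(9) + ways(8) = 55 + 34 = 89
ways(11) = ways(10) + ways(9) = 89 + 55 = 144
ways(12) = ways(11) + ways(10) = 144 + 89 = 233
ways(13) = ways(12) + ways(11) = 233 + 144 = 377
ways(14) = ways(13) + ways(12) = 377 + 233 = 610
ways(15) = ways(14) + ways(13) = 610 + 377 = 987
ways(16) = ways(15) + ways(14) = 987 + 610 = 1597
ways(17) = ways(16) + ways(15) = 1597 + 987 = 2584
ways(18) = ways(17) + ways(16) = 2584 + 1597 = 4181
ways(19) = ways(18) + ways(17) = 4181 + 2584 = 6765
ways(20) = ways(19) + ways(18) = 6765 + 4181 = 10946
ways(21) = ways(20) + ways(19) = 10946 + 6765 = 17711
ways(22) = ways(21) + ways(20) = 17711 + 10946 = 28657
ways(23) = ways(22) + ways(21) = 28657 + 17711 = 46368
ways(24) = ways(23) + ways(22) = 46368 + 28657 = 75025
ways(25) = ways(24) + ways(23) = 75025 + 46368 = 121393
ways(26) = ways(25) + ways(24) = 121393 + 75025 = 196418
ways(27) = ways(26) + ways(25) = 196418 + 121393 = 317811
ways(28) = ways(27) + ways(26) = 317811 + 196418 = 514229
ways(29) = ways(28) + ways(27) = 514229 + 317811 = 832040

832040


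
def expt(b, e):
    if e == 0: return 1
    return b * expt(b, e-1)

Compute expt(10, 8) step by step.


expt(10, 8)
= 10 * expt(10, 7)
= 10 * 10 * expt(10, 6)
= 10 * 10 * 10 * expt(10, 5)
= 10 * 10 * 10 * 10 * expt(10, 4)
= 10 * 10 * 10 * 10 * 10 * expt(10, 3)
= 10 * 10 * 10 * 10 * 10 * 10 * expt(10, 2)
= 10 * 10 * 10 * 10 * 10 * 10 * 10 * expt(10, 1)
= 10 * 10 * 10 * 10 * 10 * 10 * 10 * 10 * expt(10, 0)
= 10 * 10 * 10 * 10 * 10 * 10 * 10 * 10 * 1
= 100000000

100000000


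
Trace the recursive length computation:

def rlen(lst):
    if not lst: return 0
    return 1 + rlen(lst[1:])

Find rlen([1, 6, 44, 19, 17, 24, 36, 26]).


rlen([1, 6, 44, 19, 17, 24, 36, 26]) = 1 + rlen([6, 44, 19, 17, 24, 36, 26])
rlen([6, 44, 19, 17, 24, 36, 26]) = 1 + rlen([44, 19, 17, 24, 36, 26])
rlen([44, 19, 17, 24, 36, 26]) = 1 + rlen([19, 17, 24, 36, 26])
rlen([19, 17, 24, 36, 26]) = 1 + rlen([17, 24, 36, 26])
rlen([17, 24, 36, 26]) = 1 + rlen([24, 36, 26])
rlen([24, 36, 26]) = 1 + rlen([36, 26])
rlen([36, 26]) = 1 + rlen([26])
rlen([26]) = 1 + rlen([])
rlen([]) = 0  (base case)
Unwinding: 1 + 1 + 1 + 1 + 1 + 1 + 1 + 1 + 0 = 8

8


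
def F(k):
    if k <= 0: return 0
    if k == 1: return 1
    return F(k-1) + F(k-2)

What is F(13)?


Computing F(13) bottom-up:
F(0) = 0
F(1) = 1
F(2) = F(1) + F(0) = 1 + 0 = 1
F(3) = F(2) + F(1) = 1 + 1 = 2
F(4) = F(3) + F(2) = 2 + 1 = 3
F(5) = F(4) + F(3) = 3 + 2 = 5
F(6) = F(5) + F(4) = 5 + 3 = 8
F(7) = F(6) + F(5) = 8 + 5 = 13
F(8) = F(7) + F(6) = 13 + 8 = 21
F(9) = F(8) + F(7) = 21 + 13 = 34
F(10) = F(9) + F(8) = 34 + 21 = 55
F(11) = F(10) + F(9) = 55 + 34 = 89
F(12) = F(11) + F(10) = 89 + 55 = 144
F(13) = F(12) + F(11) = 144 + 89 = 233

233


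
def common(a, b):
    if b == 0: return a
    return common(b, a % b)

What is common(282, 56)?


common(282, 56) = common(56, 2)
common(56, 2) = common(2, 0)
common(2, 0) = 2  (base case)

2


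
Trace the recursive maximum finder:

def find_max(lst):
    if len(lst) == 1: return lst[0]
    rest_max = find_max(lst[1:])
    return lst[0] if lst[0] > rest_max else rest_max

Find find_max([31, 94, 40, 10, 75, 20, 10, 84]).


find_max([31, 94, 40, 10, 75, 20, 10, 84]): compare 31 with find_max([94, 40, 10, 75, 20, 10, 84])
find_max([94, 40, 10, 75, 20, 10, 84]): compare 94 with find_max([40, 10, 75, 20, 10, 84])
find_max([40, 10, 75, 20, 10, 84]): compare 40 with find_max([10, 75, 20, 10, 84])
find_max([10, 75, 20, 10, 84]): compare 10 with find_max([75, 20, 10, 84])
find_max([75, 20, 10, 84]): compare 75 with find_max([20, 10, 84])
find_max([20, 10, 84]): compare 20 with find_max([10, 84])
find_max([10, 84]): compare 10 with find_max([84])
find_max([84]) = 84  (base case)
Compare 10 with 84 -> 84
Compare 20 with 84 -> 84
Compare 75 with 84 -> 84
Compare 10 with 84 -> 84
Compare 40 with 84 -> 84
Compare 94 with 84 -> 94
Compare 31 with 94 -> 94

94


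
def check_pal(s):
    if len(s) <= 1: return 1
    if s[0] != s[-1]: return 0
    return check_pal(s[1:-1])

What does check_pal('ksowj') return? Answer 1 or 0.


check_pal('ksowj'): s[0]='k' != s[-1]='j' -> return 0
Result: 0 (not a palindrome)

0


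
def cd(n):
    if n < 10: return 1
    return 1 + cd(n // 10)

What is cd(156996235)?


cd(156996235) = 1 + cd(15699623)
cd(15699623) = 1 + cd(1569962)
cd(1569962) = 1 + cd(156996)
cd(156996) = 1 + cd(15699)
cd(15699) = 1 + cd(1569)
cd(1569) = 1 + cd(156)
cd(156) = 1 + cd(15)
cd(15) = 1 + cd(1)
cd(1) = 1  (base case: 1 < 10)
Unwinding: 1 + 1 + 1 + 1 + 1 + 1 + 1 + 1 + 1 = 9

9


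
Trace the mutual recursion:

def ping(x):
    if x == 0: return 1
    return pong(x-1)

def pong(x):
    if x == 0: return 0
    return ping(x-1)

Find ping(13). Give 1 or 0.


ping(13) = pong(12)
pong(12) = ping(11)
ping(11) = pong(10)
pong(10) = ping(9)
ping(9) = pong(8)
pong(8) = ping(7)
ping(7) = pong(6)
pong(6) = ping(5)
ping(5) = pong(4)
pong(4) = ping(3)
ping(3) = pong(2)
pong(2) = ping(1)
ping(1) = pong(0)
pong(0) = 0  (base case)
Result: 0

0


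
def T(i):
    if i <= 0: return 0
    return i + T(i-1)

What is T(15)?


T(15)
= 15 + 14 + 13 + 12 + 11 + 10 + 9 + 8 + 7 + 6 + 5 + 4 + 3 + 2 + 1 + T(0)
= 15 + 14 + 13 + 12 + 11 + 10 + 9 + 8 + 7 + 6 + 5 + 4 + 3 + 2 + 1 + 0
= 120

120


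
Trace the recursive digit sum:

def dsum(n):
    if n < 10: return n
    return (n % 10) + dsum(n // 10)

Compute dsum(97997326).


dsum(97997326) = 6 + dsum(9799732)
dsum(9799732) = 2 + dsum(979973)
dsum(979973) = 3 + dsum(97997)
dsum(97997) = 7 + dsum(9799)
dsum(9799) = 9 + dsum(979)
dsum(979) = 9 + dsum(97)
dsum(97) = 7 + dsum(9)
dsum(9) = 9  (base case)
Total: 6 + 2 + 3 + 7 + 9 + 9 + 7 + 9 = 52

52


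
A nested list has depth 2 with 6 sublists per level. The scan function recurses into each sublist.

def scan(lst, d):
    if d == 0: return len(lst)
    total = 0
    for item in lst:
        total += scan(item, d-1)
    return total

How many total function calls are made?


At depth 0 (root): 1 call
At depth 1: each of 1 parents calls scan on 6 children = 6 calls
At depth 2: each of 6 parents calls scan on 6 children = 36 calls
Total: 1 + 6 + 36 = 43

43


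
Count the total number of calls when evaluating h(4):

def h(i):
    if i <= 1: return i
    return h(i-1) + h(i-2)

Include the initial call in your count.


Let C(n) = total calls for h(n)
C(0) = 1, C(1) = 1
C(2) = 1 + C(1) + C(0) = 1 + 1 + 1 = 3
C(3) = 1 + C(2) + C(1) = 1 + 3 + 1 = 5
C(4) = 1 + C(3) + C(2) = 1 + 5 + 3 = 9

9


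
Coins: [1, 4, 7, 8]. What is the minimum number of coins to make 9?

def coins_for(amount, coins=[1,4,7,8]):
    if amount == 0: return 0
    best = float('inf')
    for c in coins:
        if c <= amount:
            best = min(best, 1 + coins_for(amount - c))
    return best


Building up with DP:
coins_for(0) = 0
coins_for(1) = min(1+coins_for(0)=1+0=1) = 1
coins_for(2) = min(1+coins_for(1)=1+1=2) = 2
coins_for(3) = min(1+coins_for(2)=1+2=3) = 3
coins_for(4) = min(1+coins_for(3)=1+3=4, 1+coins_for(0)=1+0=1) = 1
coins_for(5) = min(1+coins_for(4)=1+1=2, 1+coins_for(1)=1+1=2) = 2
coins_for(6) = min(1+coins_for(5)=1+2=3, 1+coins_for(2)=1+2=3) = 3
coins_for(7) = min(1+coins_for(6)=1+3=4, 1+coins_for(3)=1+3=4, 1+coins_for(0)=1+0=1) = 1
coins_for(8) = min(1+coins_for(7)=1+1=2, 1+coins_for(4)=1+1=2, 1+coins_for(1)=1+1=2, 1+coins_for(0)=1+0=1) = 1
coins_for(9) = min(1+coins_for(8)=1+1=2, 1+coins_for(5)=1+2=3, 1+coins_for(2)=1+2=3, 1+coins_for(1)=1+1=2) = 2

2


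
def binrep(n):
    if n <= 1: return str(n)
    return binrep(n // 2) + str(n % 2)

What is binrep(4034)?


binrep(4034) = binrep(2017) + '0'
binrep(2017) = binrep(1008) + '1'
binrep(1008) = binrep(504) + '0'
binrep(504) = binrep(252) + '0'
binrep(252) = binrep(126) + '0'
binrep(126) = binrep(63) + '0'
binrep(63) = binrep(31) + '1'
binrep(31) = binrep(15) + '1'
binrep(15) = binrep(7) + '1'
binrep(7) = binrep(3) + '1'
binrep(3) = binrep(1) + '1'
binrep(1) = '1'  (base case)
Concatenating: '1' + '1' + '1' + '1' + '1' + '1' + '0' + '0' + '0' + '0' + '1' + '0' = '111111000010'

111111000010


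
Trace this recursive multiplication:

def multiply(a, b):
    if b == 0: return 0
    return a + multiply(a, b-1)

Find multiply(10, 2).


multiply(10, 2) = 10 + multiply(10, 1)
multiply(10, 1) = 10 + multiply(10, 0)
multiply(10, 0) = 0  (base case)
Total: 10 + 10 + 0 = 20

20


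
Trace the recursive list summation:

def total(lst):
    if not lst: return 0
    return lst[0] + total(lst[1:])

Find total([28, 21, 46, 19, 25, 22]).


total([28, 21, 46, 19, 25, 22]) = 28 + total([21, 46, 19, 25, 22])
total([21, 46, 19, 25, 22]) = 21 + total([46, 19, 25, 22])
total([46, 19, 25, 22]) = 46 + total([19, 25, 22])
total([19, 25, 22]) = 19 + total([25, 22])
total([25, 22]) = 25 + total([22])
total([22]) = 22 + total([])
total([]) = 0  (base case)
Total: 28 + 21 + 46 + 19 + 25 + 22 + 0 = 161

161


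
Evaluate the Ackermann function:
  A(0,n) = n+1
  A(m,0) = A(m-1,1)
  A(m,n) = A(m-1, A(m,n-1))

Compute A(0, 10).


A(0, 10) = 11
Result: A(0, 10) = 11

11


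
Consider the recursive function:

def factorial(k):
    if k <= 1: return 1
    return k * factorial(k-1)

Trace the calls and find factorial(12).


factorial(12)
= 12 * factorial(11)
= 12 * 11 * factorial(10)
= 12 * 11 * 10 * factorial(9)
= 12 * 11 * 10 * 9 * factorial(8)
= 12 * 11 * 10 * 9 * 8 * factorial(7)
= 12 * 11 * 10 * 9 * 8 * 7 * factorial(6)
= 12 * 11 * 10 * 9 * 8 * 7 * 6 * factorial(5)
= 12 * 11 * 10 * 9 * 8 * 7 * 6 * 5 * factorial(4)
= 12 * 11 * 10 * 9 * 8 * 7 * 6 * 5 * 4 * factorial(3)
= 12 * 11 * 10 * 9 * 8 * 7 * 6 * 5 * 4 * 3 * factorial(2)
= 12 * 11 * 10 * 9 * 8 * 7 * 6 * 5 * 4 * 3 * 2 * factorial(1)
= 12 * 11 * 10 * 9 * 8 * 7 * 6 * 5 * 4 * 3 * 2 * 1
= 479001600

479001600


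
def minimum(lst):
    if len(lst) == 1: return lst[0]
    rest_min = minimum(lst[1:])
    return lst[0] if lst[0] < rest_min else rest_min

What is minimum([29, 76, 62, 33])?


minimum([29, 76, 62, 33]): compare 29 with minimum([76, 62, 33])
minimum([76, 62, 33]): compare 76 with minimum([62, 33])
minimum([62, 33]): compare 62 with minimum([33])
minimum([33]) = 33  (base case)
Compare 62 with 33 -> 33
Compare 76 with 33 -> 33
Compare 29 with 33 -> 29

29


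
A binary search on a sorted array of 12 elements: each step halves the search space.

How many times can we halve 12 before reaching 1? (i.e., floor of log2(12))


12 / 2 = 6
6 / 2 = 3
3 / 2 = 1
Reached 1 after 3 halvings

3


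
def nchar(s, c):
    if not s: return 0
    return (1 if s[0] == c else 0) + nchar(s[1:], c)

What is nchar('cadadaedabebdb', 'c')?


s[0]='c' == 'c' -> 1
s[0]='a' != 'c' -> 0
s[0]='d' != 'c' -> 0
s[0]='a' != 'c' -> 0
s[0]='d' != 'c' -> 0
s[0]='a' != 'c' -> 0
s[0]='e' != 'c' -> 0
s[0]='d' != 'c' -> 0
s[0]='a' != 'c' -> 0
s[0]='b' != 'c' -> 0
s[0]='e' != 'c' -> 0
s[0]='b' != 'c' -> 0
s[0]='d' != 'c' -> 0
s[0]='b' != 'c' -> 0
Sum: 1 + 0 + 0 + 0 + 0 + 0 + 0 + 0 + 0 + 0 + 0 + 0 + 0 + 0 = 1

1


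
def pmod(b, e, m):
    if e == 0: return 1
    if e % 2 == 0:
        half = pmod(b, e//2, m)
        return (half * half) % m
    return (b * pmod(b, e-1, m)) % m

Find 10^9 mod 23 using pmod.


pmod(10, 9, 23): e is odd, compute pmod(10, 8, 23)
  pmod(10, 8, 23): e is even, compute pmod(10, 4, 23)
    pmod(10, 4, 23): e is even, compute pmod(10, 2, 23)
      pmod(10, 2, 23): e is even, compute pmod(10, 1, 23)
        pmod(10, 1, 23): e is odd, compute pmod(10, 0, 23)
          pmod(10, 0, 23) = 1
        (10 * 1) % 23 = 10
      half=10, (10*10) % 23 = 8
    half=8, (8*8) % 23 = 18
  half=18, (18*18) % 23 = 2
(10 * 2) % 23 = 20

20


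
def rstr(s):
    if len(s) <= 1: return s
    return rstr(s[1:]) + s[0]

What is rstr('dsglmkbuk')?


rstr('dsglmkbuk') = rstr('sglmkbuk') + 'd'
rstr('sglmkbuk') = rstr('glmkbuk') + 's'
rstr('glmkbuk') = rstr('lmkbuk') + 'g'
rstr('lmkbuk') = rstr('mkbuk') + 'l'
rstr('mkbuk') = rstr('kbuk') + 'm'
rstr('kbuk') = rstr('buk') + 'k'
rstr('buk') = rstr('uk') + 'b'
rstr('uk') = rstr('k') + 'u'
rstr('k') = 'k'  (base case)
Concatenating: 'k' + 'u' + 'b' + 'k' + 'm' + 'l' + 'g' + 's' + 'd' = 'kubkmlgsd'

kubkmlgsd


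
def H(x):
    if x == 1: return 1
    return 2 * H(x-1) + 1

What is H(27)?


H(27) = 2 * H(26) + 1
H(26) = 2 * H(25) + 1
H(25) = 2 * H(24) + 1
H(24) = 2 * H(23) + 1
H(23) = 2 * H(22) + 1
H(22) = 2 * H(21) + 1
H(21) = 2 * H(20) + 1
H(20) = 2 * H(19) + 1
H(19) = 2 * H(18) + 1
H(18) = 2 * H(17) + 1
H(17) = 2 * H(16) + 1
H(16) = 2 * H(15) + 1
H(15) = 2 * H(14) + 1
H(14) = 2 * H(13) + 1
H(13) = 2 * H(12) + 1
H(12) = 2 * H(11) + 1
H(11) = 2 * H(10) + 1
H(10) = 2 * H(9) + 1
H(9) = 2 * H(8) + 1
H(8) = 2 * H(7) + 1
H(7) = 2 * H(6) + 1
H(6) = 2 * H(5) + 1
H(5) = 2 * H(4) + 1
H(4) = 2 * H(3) + 1
H(3) = 2 * H(2) + 1
H(2) = 2 * H(1) + 1
H(1) = 1  (base case)
H(2) = 2 * 1 + 1 = 3
H(3) = 2 * 3 + 1 = 7
H(4) = 2 * 7 + 1 = 15
H(5) = 2 * 15 + 1 = 31
H(6) = 2 * 31 + 1 = 63
H(7) = 2 * 63 + 1 = 127
H(8) = 2 * 127 + 1 = 255
H(9) = 2 * 255 + 1 = 511
H(10) = 2 * 511 + 1 = 1023
H(11) = 2 * 1023 + 1 = 2047
H(12) = 2 * 2047 + 1 = 4095
H(13) = 2 * 4095 + 1 = 8191
H(14) = 2 * 8191 + 1 = 16383
H(15) = 2 * 16383 + 1 = 32767
H(16) = 2 * 32767 + 1 = 65535
H(17) = 2 * 65535 + 1 = 131071
H(18) = 2 * 131071 + 1 = 262143
H(19) = 2 * 262143 + 1 = 524287
H(20) = 2 * 524287 + 1 = 1048575
H(21) = 2 * 1048575 + 1 = 2097151
H(22) = 2 * 2097151 + 1 = 4194303
H(23) = 2 * 4194303 + 1 = 8388607
H(24) = 2 * 8388607 + 1 = 16777215
H(25) = 2 * 16777215 + 1 = 33554431
H(26) = 2 * 33554431 + 1 = 67108863
H(27) = 2 * 67108863 + 1 = 134217727

134217727


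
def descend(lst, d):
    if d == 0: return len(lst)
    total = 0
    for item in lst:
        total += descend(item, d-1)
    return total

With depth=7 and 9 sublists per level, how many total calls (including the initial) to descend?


At depth 0 (root): 1 call
At depth 1: each of 1 parents calls descend on 9 children = 9 calls
At depth 2: each of 9 parents calls descend on 9 children = 81 calls
At depth 3: each of 81 parents calls descend on 9 children = 729 calls
At depth 4: each of 729 parents calls descend on 9 children = 6561 calls
At depth 5: each of 6561 parents calls descend on 9 children = 59049 calls
At depth 6: each of 59049 parents calls descend on 9 children = 531441 calls
At depth 7: each of 531441 parents calls descend on 9 children = 4782969 calls
Total: 1 + 9 + 81 + 729 + 6561 + 59049 + 531441 + 4782969 = 5380840

5380840


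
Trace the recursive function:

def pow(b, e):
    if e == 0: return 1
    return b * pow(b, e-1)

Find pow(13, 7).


pow(13, 7)
= 13 * pow(13, 6)
= 13 * 13 * pow(13, 5)
= 13 * 13 * 13 * pow(13, 4)
= 13 * 13 * 13 * 13 * pow(13, 3)
= 13 * 13 * 13 * 13 * 13 * pow(13, 2)
= 13 * 13 * 13 * 13 * 13 * 13 * pow(13, 1)
= 13 * 13 * 13 * 13 * 13 * 13 * 13 * pow(13, 0)
= 13 * 13 * 13 * 13 * 13 * 13 * 13 * 1
= 62748517

62748517


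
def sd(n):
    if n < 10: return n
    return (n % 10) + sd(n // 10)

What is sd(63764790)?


sd(63764790) = 0 + sd(6376479)
sd(6376479) = 9 + sd(637647)
sd(637647) = 7 + sd(63764)
sd(63764) = 4 + sd(6376)
sd(6376) = 6 + sd(637)
sd(637) = 7 + sd(63)
sd(63) = 3 + sd(6)
sd(6) = 6  (base case)
Total: 0 + 9 + 7 + 4 + 6 + 7 + 3 + 6 = 42

42


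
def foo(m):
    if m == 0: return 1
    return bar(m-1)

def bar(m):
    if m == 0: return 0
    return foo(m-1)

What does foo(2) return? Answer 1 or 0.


foo(2) = bar(1)
bar(1) = foo(0)
foo(0) = 1  (base case)
Result: 1

1


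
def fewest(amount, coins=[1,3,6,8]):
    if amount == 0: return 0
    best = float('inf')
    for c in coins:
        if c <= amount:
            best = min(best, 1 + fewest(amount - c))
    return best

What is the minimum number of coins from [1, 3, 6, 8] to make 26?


Building up with DP:
fewest(0) = 0
fewest(1) = min(1+fewest(0)=1+0=1) = 1
fewest(2) = min(1+fewest(1)=1+1=2) = 2
fewest(3) = min(1+fewest(2)=1+2=3, 1+fewest(0)=1+0=1) = 1
fewest(4) = min(1+fewest(3)=1+1=2, 1+fewest(1)=1+1=2) = 2
fewest(5) = min(1+fewest(4)=1+2=3, 1+fewest(2)=1+2=3) = 3
fewest(6) = min(1+fewest(5)=1+3=4, 1+fewest(3)=1+1=2, 1+fewest(0)=1+0=1) = 1
fewest(7) = min(1+fewest(6)=1+1=2, 1+fewest(4)=1+2=3, 1+fewest(1)=1+1=2) = 2
fewest(8) = min(1+fewest(7)=1+2=3, 1+fewest(5)=1+3=4, 1+fewest(2)=1+2=3, 1+fewest(0)=1+0=1) = 1
fewest(9) = min(1+fewest(8)=1+1=2, 1+fewest(6)=1+1=2, 1+fewest(3)=1+1=2, 1+fewest(1)=1+1=2) = 2
fewest(10) = min(1+fewest(9)=1+2=3, 1+fewest(7)=1+2=3, 1+fewest(4)=1+2=3, 1+fewest(2)=1+2=3) = 3
fewest(11) = min(1+fewest(10)=1+3=4, 1+fewest(8)=1+1=2, 1+fewest(5)=1+3=4, 1+fewest(3)=1+1=2) = 2
fewest(12) = min(1+fewest(11)=1+2=3, 1+fewest(9)=1+2=3, 1+fewest(6)=1+1=2, 1+fewest(4)=1+2=3) = 2
fewest(13) = min(1+fewest(12)=1+2=3, 1+fewest(10)=1+3=4, 1+fewest(7)=1+2=3, 1+fewest(5)=1+3=4) = 3
fewest(14) = min(1+fewest(13)=1+3=4, 1+fewest(11)=1+2=3, 1+fewest(8)=1+1=2, 1+fewest(6)=1+1=2) = 2
fewest(15) = min(1+fewest(14)=1+2=3, 1+fewest(12)=1+2=3, 1+fewest(9)=1+2=3, 1+fewest(7)=1+2=3) = 3
fewest(16) = min(1+fewest(15)=1+3=4, 1+fewest(13)=1+3=4, 1+fewest(10)=1+3=4, 1+fewest(8)=1+1=2) = 2
fewest(17) = min(1+fewest(16)=1+2=3, 1+fewest(14)=1+2=3, 1+fewest(11)=1+2=3, 1+fewest(9)=1+2=3) = 3
fewest(18) = min(1+fewest(17)=1+3=4, 1+fewest(15)=1+3=4, 1+fewest(12)=1+2=3, 1+fewest(10)=1+3=4) = 3
fewest(19) = min(1+fewest(18)=1+3=4, 1+fewest(16)=1+2=3, 1+fewest(13)=1+3=4, 1+fewest(11)=1+2=3) = 3
fewest(20) = min(1+fewest(19)=1+3=4, 1+fewest(17)=1+3=4, 1+fewest(14)=1+2=3, 1+fewest(12)=1+2=3) = 3
fewest(21) = min(1+fewest(20)=1+3=4, 1+fewest(18)=1+3=4, 1+fewest(15)=1+3=4, 1+fewest(13)=1+3=4) = 4
fewest(22) = min(1+fewest(21)=1+4=5, 1+fewest(19)=1+3=4, 1+fewest(16)=1+2=3, 1+fewest(14)=1+2=3) = 3
fewest(23) = min(1+fewest(22)=1+3=4, 1+fewest(20)=1+3=4, 1+fewest(17)=1+3=4, 1+fewest(15)=1+3=4) = 4
fewest(24) = min(1+fewest(23)=1+4=5, 1+fewest(21)=1+4=5, 1+fewest(18)=1+3=4, 1+fewest(16)=1+2=3) = 3
fewest(25) = min(1+fewest(24)=1+3=4, 1+fewest(22)=1+3=4, 1+fewest(19)=1+3=4, 1+fewest(17)=1+3=4) = 4
fewest(26) = min(1+fewest(25)=1+4=5, 1+fewest(23)=1+4=5, 1+fewest(20)=1+3=4, 1+fewest(18)=1+3=4) = 4

4


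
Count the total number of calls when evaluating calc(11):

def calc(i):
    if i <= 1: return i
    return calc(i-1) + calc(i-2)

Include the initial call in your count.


Let C(n) = total calls for calc(n)
C(0) = 1, C(1) = 1
C(2) = 1 + C(1) + C(0) = 1 + 1 + 1 = 3
C(3) = 1 + C(2) + C(1) = 1 + 3 + 1 = 5
C(4) = 1 + C(3) + C(2) = 1 + 5 + 3 = 9
C(5) = 1 + C(4) + C(3) = 1 + 9 + 5 = 15
C(6) = 1 + C(5) + C(4) = 1 + 15 + 9 = 25
C(7) = 1 + C(6) + C(5) = 1 + 25 + 15 = 41
C(8) = 1 + C(7) + C(6) = 1 + 41 + 25 = 67
C(9) = 1 + C(8) + C(7) = 1 + 67 + 41 = 109
C(10) = 1 + C(9) + C(8) = 1 + 109 + 67 = 177
C(11) = 1 + C(10) + C(9) = 1 + 177 + 109 = 287

287


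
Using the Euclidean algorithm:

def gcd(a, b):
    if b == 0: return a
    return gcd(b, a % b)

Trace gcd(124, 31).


gcd(124, 31) = gcd(31, 0)
gcd(31, 0) = 31  (base case)

31


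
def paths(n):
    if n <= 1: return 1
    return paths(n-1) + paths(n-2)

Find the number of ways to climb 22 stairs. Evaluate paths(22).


Building up from base cases:
paths(0) = 1
paths(1) = 1
paths(2) = paths(1) + paths(0) = 1 + 1 = 2
paths(3) = paths(2) + paths(1) = 2 + 1 = 3
paths(4) = paths(3) + paths(2) = 3 + 2 = 5
paths(5) = paths(4) + paths(3) = 5 + 3 = 8
paths(6) = paths(5) + paths(4) = 8 + 5 = 13
paths(7) = paths(6) + paths(5) = 13 + 8 = 21
paths(8) = paths(7) + paths(6) = 21 + 13 = 34
paths(9) = paths(8) + paths(7) = 34 + 21 = 55
paths(10) = paths(9) + paths(8) = 55 + 34 = 89
paths(11) = paths(10) + paths(9) = 89 + 55 = 144
paths(12) = paths(11) + paths(10) = 144 + 89 = 233
paths(13) = paths(12) + paths(11) = 233 + 144 = 377
paths(14) = paths(13) + paths(12) = 377 + 233 = 610
paths(15) = paths(14) + paths(13) = 610 + 377 = 987
paths(16) = paths(15) + paths(14) = 987 + 610 = 1597
paths(17) = paths(16) + paths(15) = 1597 + 987 = 2584
paths(18) = paths(17) + paths(16) = 2584 + 1597 = 4181
paths(19) = paths(18) + paths(17) = 4181 + 2584 = 6765
paths(20) = paths(19) + paths(18) = 6765 + 4181 = 10946
paths(21) = paths(20) + paths(19) = 10946 + 6765 = 17711
paths(22) = paths(21) + paths(20) = 17711 + 10946 = 28657

28657
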